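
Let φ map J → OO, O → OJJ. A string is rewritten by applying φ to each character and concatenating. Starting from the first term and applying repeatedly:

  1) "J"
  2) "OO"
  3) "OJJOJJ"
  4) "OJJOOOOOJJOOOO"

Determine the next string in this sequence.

Rewriting the 14 symbols of OJJOOOOOJJOOOO one by one yields OJJ OO OO OJJ OJJ OJJ OJJ OJJ OO OO OJJ OJJ OJJ OJJ; concatenated:

OJJOOOOOJJOJJOJJOJJOJJOOOOOJJOJJOJJOJJ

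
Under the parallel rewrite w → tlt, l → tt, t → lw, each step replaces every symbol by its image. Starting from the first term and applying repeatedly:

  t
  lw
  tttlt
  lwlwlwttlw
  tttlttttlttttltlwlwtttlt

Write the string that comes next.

lwlwlwttlwlwlwlwttlwlwlwlwttlwtttlttttltlwlwlwttlw

Replace each of the 24 characters of tttlttttlttttltlwlwtttlt in place — lw lw lw tt lw lw lw lw tt lw lw lw lw tt lw tt tlt tt tlt lw lw lw tt lw — and concatenate.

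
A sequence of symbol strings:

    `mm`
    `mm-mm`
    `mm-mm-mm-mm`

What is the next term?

mm-mm-mm-mm-mm-mm-mm-mm

Every step duplicates the string with '-' between the halves.
One more doubling of mm-mm-mm-mm gives the answer.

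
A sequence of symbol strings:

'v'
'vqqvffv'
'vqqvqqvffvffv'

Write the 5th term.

vqqvqqvqqvqqvffvffvffvffv

s(k+1) = vqq·s(k)·ffv, so each term gains vqq as a prefix and ffv as a suffix.
From vqqvqqvffvffv, 2 further steps: vqqvqqvffvffv → vqqvqqvqqvffvffvffv → (answer).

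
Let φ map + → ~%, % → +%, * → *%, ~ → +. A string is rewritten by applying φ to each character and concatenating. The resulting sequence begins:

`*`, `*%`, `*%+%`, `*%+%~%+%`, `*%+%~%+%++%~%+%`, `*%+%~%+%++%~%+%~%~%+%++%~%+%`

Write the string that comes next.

*%+%~%+%++%~%+%~%~%+%++%~%+%++%++%~%+%~%~%+%++%~%+%

Replace each of the 28 characters of *%+%~%+%++%~%+%~%~%+%++%~%+% in place — *% +% ~% +% + +% ~% +% ~% ~% +% + +% ~% +% + +% + +% ~% +% ~% ~% +% + +% ~% +% — and concatenate.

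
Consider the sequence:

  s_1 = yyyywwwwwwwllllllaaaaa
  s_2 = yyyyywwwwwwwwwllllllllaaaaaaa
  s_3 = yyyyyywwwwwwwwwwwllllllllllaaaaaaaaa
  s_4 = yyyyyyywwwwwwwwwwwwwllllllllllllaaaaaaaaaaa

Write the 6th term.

yyyyyyyyywwwwwwwwwwwwwwwwwllllllllllllllllaaaaaaaaaaaaaaa

Reading off run lengths: y runs 4, 5, 6, 7; w runs 7, 9, 11, 13; l runs 6, 8, 10, 12; a runs 5, 7, 9, 11 — each is linear in n, where the shown terms are n = 3, 4, 5, 6.
Setting n = 8 gives 9, 17, 16, 15 characters in each block.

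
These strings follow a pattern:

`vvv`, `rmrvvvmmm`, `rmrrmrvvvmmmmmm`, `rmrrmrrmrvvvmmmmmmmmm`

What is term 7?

rmrrmrrmrrmrrmrrmrvvvmmmmmmmmmmmmmmmmmm

Each term wraps the previous one in rmr on the left and mmm on the right.
From rmrrmrrmrvvvmmmmmmmmm, 3 further steps: rmrrmrrmrvvvmmmmmmmmm → rmrrmrrmrrmrvvvmmmmmmmmmmmm → rmrrmrrmrrmrrmrvvvmmmmmmmmmmmmmmm → (answer).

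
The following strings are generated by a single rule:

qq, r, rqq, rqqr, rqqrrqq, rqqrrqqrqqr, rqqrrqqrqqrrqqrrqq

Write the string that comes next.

This is a Fibonacci-style word recurrence s(k) = s(k−1)·s(k−2): e.g. r·qq = rqq.
Continuing: rqqrrqqrqqrrqqrrqq · rqqrrqqrqqr gives term 8.

rqqrrqqrqqrrqqrrqqrqqrrqqrqqr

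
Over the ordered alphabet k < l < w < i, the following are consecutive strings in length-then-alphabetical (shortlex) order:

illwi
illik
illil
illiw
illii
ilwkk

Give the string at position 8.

ilwkw

Continuing the enumeration 2 steps past ilwkk: ilwkk → ilwkl → (answer).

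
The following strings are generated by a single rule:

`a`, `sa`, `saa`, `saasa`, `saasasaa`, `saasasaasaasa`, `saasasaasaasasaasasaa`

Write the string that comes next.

saasasaasaasasaasasaasaasasaasaasa

This is a Fibonacci-style word recurrence s(k) = s(k−1)·s(k−2): e.g. sa·a = saa.
Continuing: saasasaasaasasaasasaa · saasasaasaasa gives term 8.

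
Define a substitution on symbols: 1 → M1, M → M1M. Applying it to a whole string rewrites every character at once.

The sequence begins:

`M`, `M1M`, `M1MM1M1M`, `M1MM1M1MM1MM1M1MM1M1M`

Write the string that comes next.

M1MM1M1MM1MM1M1MM1M1MM1MM1M1MM1MM1M1MM1M1MM1MM1M1MM1M1M

Applying the rule to each of the 21 symbols of M1MM1M1MM1MM1M1MM1M1M gives the pieces M1M M1 M1M M1M M1 M1M M1 M1M M1M M1 M1M M1M M1 M1M M1 M1M M1M M1 M1M M1 M1M, which concatenate to the answer.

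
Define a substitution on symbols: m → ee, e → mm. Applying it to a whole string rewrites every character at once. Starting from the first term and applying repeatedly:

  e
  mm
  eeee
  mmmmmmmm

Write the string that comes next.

Expanding mmmmmmmm: m→ee, m→ee, m→ee, m→ee, m→ee, m→ee, m→ee, m→ee. Concatenated: ee ee ee ee ee ee ee ee.

eeeeeeeeeeeeeeee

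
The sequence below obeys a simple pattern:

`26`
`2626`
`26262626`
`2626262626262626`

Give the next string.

s(k+1) = s(k)·s(k) — each term doubles the last.
Doubling 2626262626262626:

26262626262626262626262626262626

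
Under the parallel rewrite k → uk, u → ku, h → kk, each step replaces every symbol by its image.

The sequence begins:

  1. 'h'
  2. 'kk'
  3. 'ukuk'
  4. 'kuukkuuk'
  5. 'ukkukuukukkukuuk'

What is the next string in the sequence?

Rewriting the 16 symbols of ukkukuukukkukuuk one by one yields ku uk uk ku uk ku ku uk ku uk uk ku uk ku ku uk; concatenated:

kuukukkuukkukuukkuukukkuukkukuuk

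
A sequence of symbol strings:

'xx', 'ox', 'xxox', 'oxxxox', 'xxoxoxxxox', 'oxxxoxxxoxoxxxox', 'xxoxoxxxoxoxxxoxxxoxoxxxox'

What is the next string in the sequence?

From term 3 onward, concatenate the second-to-last term with the last: xx·ox = xxox, ox·xxox = oxxxox, …
The next term joins oxxxoxxxoxoxxxox and xxoxoxxxoxoxxxoxxxoxoxxxox.

oxxxoxxxoxoxxxoxxxoxoxxxoxoxxxoxxxoxoxxxox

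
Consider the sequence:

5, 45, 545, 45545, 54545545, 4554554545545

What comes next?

545455454554554545545

From term 3 onward, concatenate the second-to-last term with the last: 5·45 = 545, 45·545 = 45545, …
So term 7 is 54545545·4554554545545.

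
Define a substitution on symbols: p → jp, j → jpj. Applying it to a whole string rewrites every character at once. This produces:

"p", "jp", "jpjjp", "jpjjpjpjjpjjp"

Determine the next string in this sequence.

jpjjpjpjjpjjpjpjjpjpjjpjjpjpjjpjjp

φ(jpjjpjpjjpjjp) expands symbol-by-symbol to jpj jp jpj jpj jp jpj jp jpj jpj jp jpj jpj jp; joining the 13 pieces gives the next term.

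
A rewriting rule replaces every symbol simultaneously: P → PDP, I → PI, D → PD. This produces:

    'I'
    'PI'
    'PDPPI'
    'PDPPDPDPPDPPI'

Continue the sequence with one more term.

Replace each of the 13 characters of PDPPDPDPPDPPI in place — PDP PD PDP PDP PD PDP PD PDP PDP PD PDP PDP PI — and concatenate.

PDPPDPDPPDPPDPDPPDPDPPDPPDPDPPDPPI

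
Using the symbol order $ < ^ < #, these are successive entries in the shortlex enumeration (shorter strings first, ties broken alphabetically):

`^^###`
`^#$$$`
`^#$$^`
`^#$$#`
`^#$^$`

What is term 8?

^#$#$

Continuing the enumeration 3 steps past ^#$^$: ^#$^$ → ^#$^^ → ^#$^# → (answer).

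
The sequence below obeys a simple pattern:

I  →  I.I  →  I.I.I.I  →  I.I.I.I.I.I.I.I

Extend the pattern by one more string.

Each string is two copies of the previous one joined by '.'.
One more doubling of I.I.I.I.I.I.I.I gives the answer.

I.I.I.I.I.I.I.I.I.I.I.I.I.I.I.I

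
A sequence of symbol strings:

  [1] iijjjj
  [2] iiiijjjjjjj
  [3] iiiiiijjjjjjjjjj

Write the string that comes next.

iiiiiiiijjjjjjjjjjjjj

Term n consists of 2n i's, followed by 3n+1 j's (n = 1, 2, …).
Setting n = 4 gives 8, 13 characters in each block.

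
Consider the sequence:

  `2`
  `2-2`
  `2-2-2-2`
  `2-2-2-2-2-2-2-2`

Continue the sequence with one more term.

Each string is two copies of the previous one joined by '-'.
Doubling 2-2-2-2-2-2-2-2 with '-' between the halves:

2-2-2-2-2-2-2-2-2-2-2-2-2-2-2-2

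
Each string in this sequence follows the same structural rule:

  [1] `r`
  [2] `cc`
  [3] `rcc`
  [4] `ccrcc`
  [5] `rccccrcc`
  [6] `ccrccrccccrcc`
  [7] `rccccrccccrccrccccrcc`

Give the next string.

From term 3 onward, concatenate the second-to-last term with the last: r·cc = rcc, cc·rcc = ccrcc, …
So term 8 is ccrccrccccrcc·rccccrccccrccrccccrcc.

ccrccrccccrccrccccrccccrccrccccrcc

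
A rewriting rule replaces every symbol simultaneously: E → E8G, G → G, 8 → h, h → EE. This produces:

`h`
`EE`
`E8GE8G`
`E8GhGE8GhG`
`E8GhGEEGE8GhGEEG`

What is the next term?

φ(E8GhGEEGE8GhGEEG) expands symbol-by-symbol to E8G h G EE G E8G E8G G E8G h G EE G E8G E8G G; joining the 16 pieces gives the next term.

E8GhGEEGE8GE8GGE8GhGEEGE8GE8GG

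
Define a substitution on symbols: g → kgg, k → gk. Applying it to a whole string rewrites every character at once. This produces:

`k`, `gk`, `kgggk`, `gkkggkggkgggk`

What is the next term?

Rewriting the 13 symbols of gkkggkggkgggk one by one yields kgg gk gk kgg kgg gk kgg kgg gk kgg kgg kgg gk; concatenated:

kgggkgkkggkgggkkggkgggkkggkggkgggk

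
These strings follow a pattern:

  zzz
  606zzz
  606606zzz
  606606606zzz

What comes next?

606606606606zzz

The strings grow by a fixed prefix 606 each time.
So the next term is 606·606606606zzz.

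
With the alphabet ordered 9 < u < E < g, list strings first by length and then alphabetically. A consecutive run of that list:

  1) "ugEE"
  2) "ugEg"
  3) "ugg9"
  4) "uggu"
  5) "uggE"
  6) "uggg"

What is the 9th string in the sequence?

Stepping forward 3 times from uggg: uggg → E999 → E99u, then the target.

E99E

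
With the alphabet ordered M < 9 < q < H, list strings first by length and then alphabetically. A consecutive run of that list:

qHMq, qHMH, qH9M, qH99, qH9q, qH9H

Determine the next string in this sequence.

Find the rightmost character of qH9H below H, bump it to the next letter, and reset everything to its right to M.

qHqM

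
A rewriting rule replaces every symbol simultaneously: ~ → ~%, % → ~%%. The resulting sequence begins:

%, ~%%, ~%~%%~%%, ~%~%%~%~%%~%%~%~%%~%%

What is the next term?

~%~%%~%~%%~%%~%~%%~%~%%~%%~%~%%~%%~%~%%~%~%%~%%~%~%%~%%

Applying the rule to each of the 21 symbols of ~%~%%~%~%%~%%~%~%%~%% gives the pieces ~% ~%% ~% ~%% ~%% ~% ~%% ~% ~%% ~%% ~% ~%% ~%% ~% ~%% ~% ~%% ~%% ~% ~%% ~%%, which concatenate to the answer.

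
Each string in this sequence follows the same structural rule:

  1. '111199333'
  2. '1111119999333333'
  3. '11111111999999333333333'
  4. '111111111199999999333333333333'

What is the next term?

The n-th term is 2n+2 1's then 2n 9's then 3n 3's (n = 1, 2, …).
For the next term, n = 5, so the run lengths are 12, 10, 15.

1111111111119999999999333333333333333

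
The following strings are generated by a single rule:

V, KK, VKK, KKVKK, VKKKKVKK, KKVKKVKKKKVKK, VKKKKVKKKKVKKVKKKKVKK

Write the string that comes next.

KKVKKVKKKKVKKVKKKKVKKKKVKKVKKKKVKK

Each term (from the third on) is the two preceding terms concatenated in order: term 3 = V·KK = VKK.
Continuing: KKVKKVKKKKVKK · VKKKKVKKKKVKKVKKKKVKK gives term 8.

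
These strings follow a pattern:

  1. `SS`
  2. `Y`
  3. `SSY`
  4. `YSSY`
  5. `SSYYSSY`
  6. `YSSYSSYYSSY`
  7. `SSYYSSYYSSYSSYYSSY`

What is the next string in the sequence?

YSSYSSYYSSYSSYYSSYYSSYSSYYSSY

From term 3 onward, concatenate the second-to-last term with the last: SS·Y = SSY, Y·SSY = YSSY, …
The next term joins YSSYSSYYSSY and SSYYSSYYSSYSSYYSSY.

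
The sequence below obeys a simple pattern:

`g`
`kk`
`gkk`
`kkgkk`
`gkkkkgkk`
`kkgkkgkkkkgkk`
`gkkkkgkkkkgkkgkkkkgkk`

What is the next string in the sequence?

kkgkkgkkkkgkkgkkkkgkkkkgkkgkkkkgkk

This is a Fibonacci-style word recurrence s(k) = s(k−2)·s(k−1): e.g. g·kk = gkk.
The next term joins kkgkkgkkkkgkk and gkkkkgkkkkgkkgkkkkgkk.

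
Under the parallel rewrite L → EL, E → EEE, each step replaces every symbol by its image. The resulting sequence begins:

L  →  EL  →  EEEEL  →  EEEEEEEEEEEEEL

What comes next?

Applying the rule to each of the 14 symbols of EEEEEEEEEEEEEL gives the pieces EEE EEE EEE EEE EEE EEE EEE EEE EEE EEE EEE EEE EEE EL, which concatenate to the answer.

EEEEEEEEEEEEEEEEEEEEEEEEEEEEEEEEEEEEEEEEL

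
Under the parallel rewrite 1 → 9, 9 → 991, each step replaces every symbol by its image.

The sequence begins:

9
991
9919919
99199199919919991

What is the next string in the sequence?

Applying the rule to each of the 17 symbols of 99199199919919991 gives the pieces 991 991 9 991 991 9 991 991 991 9 991 991 9 991 991 991 9, which concatenate to the answer.

99199199919919991991991999199199919919919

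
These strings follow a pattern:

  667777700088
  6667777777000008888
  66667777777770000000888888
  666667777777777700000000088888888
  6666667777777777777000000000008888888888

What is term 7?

666666667777777777777777700000000000000088888888888888

Term n consists of n+1 6's, followed by 2n+3 7's, followed by 2n+1 0's, followed by 2n 8's (n = 1, 2, …).
At n = 7 the blocks have lengths 8, 17, 15, 14.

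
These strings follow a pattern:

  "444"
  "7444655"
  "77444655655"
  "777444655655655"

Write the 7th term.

777777444655655655655655655

Each term wraps the previous one in 7 on the left and 655 on the right.
From 777444655655655, 3 further steps: 777444655655655 → 7777444655655655655 → 77777444655655655655655 → (answer).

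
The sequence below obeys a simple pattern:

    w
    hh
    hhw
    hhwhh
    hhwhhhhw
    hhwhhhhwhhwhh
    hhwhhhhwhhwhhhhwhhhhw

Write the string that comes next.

hhwhhhhwhhwhhhhwhhhhwhhwhhhhwhhwhh

From term 3 onward, concatenate the last term with the second-to-last: hh·w = hhw, hhw·hh = hhwhh, …
Continuing: hhwhhhhwhhwhhhhwhhhhw · hhwhhhhwhhwhh gives term 8.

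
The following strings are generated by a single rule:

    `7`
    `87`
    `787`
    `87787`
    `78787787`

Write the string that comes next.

This is a Fibonacci-style word recurrence s(k) = s(k−2)·s(k−1): e.g. 7·87 = 787.
So term 6 is 87787·78787787.

8778778787787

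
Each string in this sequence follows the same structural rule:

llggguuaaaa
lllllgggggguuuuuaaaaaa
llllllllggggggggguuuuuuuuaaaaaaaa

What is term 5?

llllllllllllllggggggggggggggguuuuuuuuuuuuuuaaaaaaaaaaaa

Reading off run lengths: l runs 2, 5, 8; g runs 3, 6, 9; u runs 2, 5, 8; a runs 4, 6, 8 — each is linear in n (n = 1, 2, …).
For term 5, n = 5, so the run lengths are 14, 15, 14, 12.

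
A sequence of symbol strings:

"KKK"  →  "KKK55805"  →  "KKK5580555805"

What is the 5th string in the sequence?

Every step adds 55805 to the end: s(k+1) = s(k)·55805.
From KKK5580555805, 2 further steps: KKK5580555805 → KKK558055580555805 → (answer).

KKK55805558055580555805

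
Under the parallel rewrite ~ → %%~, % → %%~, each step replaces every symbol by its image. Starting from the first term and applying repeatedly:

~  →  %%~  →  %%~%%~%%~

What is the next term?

Rewriting each symbol of %%~%%~%%~: %→%%~, %→%%~, ~→%%~, %→%%~, %→%%~, ~→%%~, %→%%~, %→%%~, ~→%%~, which concatenates to %%~ %%~ %%~ %%~ %%~ %%~ %%~ %%~ %%~.

%%~%%~%%~%%~%%~%%~%%~%%~%%~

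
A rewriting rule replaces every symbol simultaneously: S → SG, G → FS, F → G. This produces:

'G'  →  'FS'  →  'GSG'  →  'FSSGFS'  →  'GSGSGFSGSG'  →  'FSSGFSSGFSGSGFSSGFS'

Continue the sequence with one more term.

GSGSGFSGSGSGFSGSGFSSGFSGSGSGFSGSG

Replace each of the 19 characters of FSSGFSSGFSGSGFSSGFS in place — G SG SG FS G SG SG FS G SG FS SG FS G SG SG FS G SG — and concatenate.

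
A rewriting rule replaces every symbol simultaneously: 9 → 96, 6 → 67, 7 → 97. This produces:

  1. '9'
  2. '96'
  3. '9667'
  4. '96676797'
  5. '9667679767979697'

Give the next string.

96676797679796976797969796679697

Applying the rule to each of the 16 symbols of 9667679767979697 gives the pieces 96 67 67 97 67 97 96 97 67 97 96 97 96 67 96 97, which concatenate to the answer.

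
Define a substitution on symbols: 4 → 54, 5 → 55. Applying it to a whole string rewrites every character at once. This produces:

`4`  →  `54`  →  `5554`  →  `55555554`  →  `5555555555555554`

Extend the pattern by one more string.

Applying the rule to each of the 16 symbols of 5555555555555554 gives the pieces 55 55 55 55 55 55 55 55 55 55 55 55 55 55 55 54, which concatenate to the answer.

55555555555555555555555555555554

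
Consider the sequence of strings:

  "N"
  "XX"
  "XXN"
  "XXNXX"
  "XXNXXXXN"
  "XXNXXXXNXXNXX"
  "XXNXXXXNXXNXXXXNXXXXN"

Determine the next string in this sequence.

This is a Fibonacci-style word recurrence s(k) = s(k−1)·s(k−2): e.g. XX·N = XXN.
So term 8 is XXNXXXXNXXNXXXXNXXXXN·XXNXXXXNXXNXX.

XXNXXXXNXXNXXXXNXXXXNXXNXXXXNXXNXX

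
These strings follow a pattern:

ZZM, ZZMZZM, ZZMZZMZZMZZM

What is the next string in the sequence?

ZZMZZMZZMZZMZZMZZMZZMZZM

s(k+1) = s(k)·s(k) — each term doubles the last.
One more doubling of ZZMZZMZZMZZM gives the answer.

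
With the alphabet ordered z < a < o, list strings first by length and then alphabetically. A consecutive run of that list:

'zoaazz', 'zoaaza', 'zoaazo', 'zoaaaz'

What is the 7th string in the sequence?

zoaaoz

Advancing 3 positions from zoaaaz through zoaaaz → zoaaaa → zoaaao reaches term 7.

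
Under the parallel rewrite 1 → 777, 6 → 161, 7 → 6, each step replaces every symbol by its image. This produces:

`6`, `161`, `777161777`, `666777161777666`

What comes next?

Rewriting the 15 symbols of 666777161777666 one by one yields 161 161 161 6 6 6 777 161 777 6 6 6 161 161 161; concatenated:

161161161666777161777666161161161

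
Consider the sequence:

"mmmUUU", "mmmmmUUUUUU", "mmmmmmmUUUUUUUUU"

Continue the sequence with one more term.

mmmmmmmmmUUUUUUUUUUUU

Reading off run lengths: m runs 3, 5, 7; U runs 3, 6, 9 — each is linear in n (n = 1, 2, …).
For the next term, n = 4, so the run lengths are 9, 12.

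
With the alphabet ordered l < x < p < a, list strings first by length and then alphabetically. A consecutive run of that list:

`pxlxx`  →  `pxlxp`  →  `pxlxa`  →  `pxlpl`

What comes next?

pxlpx

Treat pxlpl as a base-4 numeral over the given alphabet and add one, carrying through any trailing a's.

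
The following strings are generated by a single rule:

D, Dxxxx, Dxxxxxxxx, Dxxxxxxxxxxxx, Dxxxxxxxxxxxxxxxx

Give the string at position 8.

The strings grow by a fixed suffix xxxx each time.
From Dxxxxxxxxxxxxxxxx, 3 further steps: Dxxxxxxxxxxxxxxxx → Dxxxxxxxxxxxxxxxxxxxx → Dxxxxxxxxxxxxxxxxxxxxxxxx → (answer).

Dxxxxxxxxxxxxxxxxxxxxxxxxxxxx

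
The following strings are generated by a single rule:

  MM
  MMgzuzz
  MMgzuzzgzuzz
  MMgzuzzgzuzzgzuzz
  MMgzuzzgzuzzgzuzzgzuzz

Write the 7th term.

Every step adds gzuzz to the end: s(k+1) = s(k)·gzuzz.
From MMgzuzzgzuzzgzuzzgzuzz, 2 further steps: MMgzuzzgzuzzgzuzzgzuzz → MMgzuzzgzuzzgzuzzgzuzzgzuzz → (answer).

MMgzuzzgzuzzgzuzzgzuzzgzuzzgzuzz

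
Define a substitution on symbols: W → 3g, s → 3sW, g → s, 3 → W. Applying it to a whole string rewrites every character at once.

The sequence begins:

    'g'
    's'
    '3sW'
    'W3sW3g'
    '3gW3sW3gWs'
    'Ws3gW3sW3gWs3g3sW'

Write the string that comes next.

3g3sWWs3gW3sW3gWs3g3sWWsW3sW3g

Applying the rule to each of the 17 symbols of Ws3gW3sW3gWs3g3sW gives the pieces 3g 3sW W s 3g W 3sW 3g W s 3g 3sW W s W 3sW 3g, which concatenate to the answer.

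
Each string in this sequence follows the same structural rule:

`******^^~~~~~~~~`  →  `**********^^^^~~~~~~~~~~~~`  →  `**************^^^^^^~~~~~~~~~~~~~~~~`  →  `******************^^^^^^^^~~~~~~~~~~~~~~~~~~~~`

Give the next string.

Reading off run lengths: * runs 6, 10, 14, 18; ^ runs 2, 4, 6, 8; ~ runs 8, 12, 16, 20 — each is linear in n, where the shown terms are n = 2, 3, 4, 5.
At n = 6 the blocks have lengths 22, 10, 24.

**********************^^^^^^^^^^~~~~~~~~~~~~~~~~~~~~~~~~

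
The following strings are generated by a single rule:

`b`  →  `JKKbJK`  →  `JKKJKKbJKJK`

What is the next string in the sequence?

s(k+1) = JKK·s(k)·JK, so each term gains JKK as a prefix and JK as a suffix.
One more step from JKKJKKbJKJK gives the answer.

JKKJKKJKKbJKJKJK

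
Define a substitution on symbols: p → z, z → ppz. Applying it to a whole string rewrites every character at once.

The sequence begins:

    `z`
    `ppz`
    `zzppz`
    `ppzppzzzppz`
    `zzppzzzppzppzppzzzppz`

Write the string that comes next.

Rewriting the 21 symbols of zzppzzzppzppzppzzzppz one by one yields ppz ppz z z ppz ppz ppz z z ppz z z ppz z z ppz ppz ppz z z ppz; concatenated:

ppzppzzzppzppzppzzzppzzzppzzzppzppzppzzzppz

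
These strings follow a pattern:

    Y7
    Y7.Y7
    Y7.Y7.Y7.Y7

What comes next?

Y7.Y7.Y7.Y7.Y7.Y7.Y7.Y7

s(k+1) = s(k)·.·s(k) — each term doubles the last with '.' between the halves.
So the next term is two copies of Y7.Y7.Y7.Y7 with '.' between the halves.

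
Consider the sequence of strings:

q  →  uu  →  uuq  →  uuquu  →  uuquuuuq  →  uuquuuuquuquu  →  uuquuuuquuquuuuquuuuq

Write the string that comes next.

uuquuuuquuquuuuquuuuquuquuuuquuquu

This is a Fibonacci-style word recurrence s(k) = s(k−1)·s(k−2): e.g. uu·q = uuq.
So term 8 is uuquuuuquuquuuuquuuuq·uuquuuuquuquu.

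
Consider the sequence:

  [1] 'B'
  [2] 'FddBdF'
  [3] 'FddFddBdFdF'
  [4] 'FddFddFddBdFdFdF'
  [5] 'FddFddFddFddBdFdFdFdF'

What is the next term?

s(k+1) = Fdd·s(k)·dF, so each term gains Fdd as a prefix and dF as a suffix.
Applying this once more to FddFddFddFddBdFdFdFdF:

FddFddFddFddFddBdFdFdFdFdF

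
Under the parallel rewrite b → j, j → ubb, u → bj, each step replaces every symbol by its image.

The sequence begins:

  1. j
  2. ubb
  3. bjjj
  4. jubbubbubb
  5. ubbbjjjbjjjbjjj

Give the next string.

Rewriting the 15 symbols of ubbbjjjbjjjbjjj one by one yields bj j j j ubb ubb ubb j ubb ubb ubb j ubb ubb ubb; concatenated:

bjjjjubbubbubbjubbubbubbjubbubbubb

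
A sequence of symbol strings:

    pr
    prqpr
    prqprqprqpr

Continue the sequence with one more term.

Every step duplicates the string with 'q' between the halves.
One more doubling of prqprqprqpr gives the answer.

prqprqprqprqprqprqprqpr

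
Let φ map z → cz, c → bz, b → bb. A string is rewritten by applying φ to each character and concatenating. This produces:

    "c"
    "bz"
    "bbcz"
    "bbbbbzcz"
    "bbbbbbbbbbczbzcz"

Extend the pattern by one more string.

bbbbbbbbbbbbbbbbbbbbbzczbbczbzcz

Replace each of the 16 characters of bbbbbbbbbbczbzcz in place — bb bb bb bb bb bb bb bb bb bb bz cz bb cz bz cz — and concatenate.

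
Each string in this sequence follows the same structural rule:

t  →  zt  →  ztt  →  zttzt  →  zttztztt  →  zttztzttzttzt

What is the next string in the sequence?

zttztzttzttztzttztztt

This is a Fibonacci-style word recurrence s(k) = s(k−1)·s(k−2): e.g. zt·t = ztt.
The next term joins zttztzttzttzt and zttztztt.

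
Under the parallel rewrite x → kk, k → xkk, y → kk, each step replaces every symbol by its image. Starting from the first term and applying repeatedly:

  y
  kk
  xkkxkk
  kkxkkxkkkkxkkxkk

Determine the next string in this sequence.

xkkxkkkkxkkxkkkkxkkxkkxkkxkkkkxkkxkkkkxkkxkk

Replace each of the 16 characters of kkxkkxkkkkxkkxkk in place — xkk xkk kk xkk xkk kk xkk xkk xkk xkk kk xkk xkk kk xkk xkk — and concatenate.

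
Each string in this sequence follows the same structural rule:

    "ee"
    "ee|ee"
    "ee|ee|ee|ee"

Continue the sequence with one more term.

Each string is two copies of the previous one joined by '|'.
Doubling ee|ee|ee|ee with '|' between the halves:

ee|ee|ee|ee|ee|ee|ee|ee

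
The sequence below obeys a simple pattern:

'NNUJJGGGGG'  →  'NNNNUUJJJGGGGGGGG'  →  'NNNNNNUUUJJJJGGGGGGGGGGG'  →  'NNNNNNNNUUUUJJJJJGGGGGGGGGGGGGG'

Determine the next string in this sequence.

NNNNNNNNNNUUUUUJJJJJJGGGGGGGGGGGGGGGGG

Reading off run lengths: N runs 2, 4, 6, 8; U runs 1, 2, 3, 4; J runs 2, 3, 4, 5; G runs 5, 8, 11, 14 — each is linear in n (n = 1, 2, …).
For the next term, n = 5, so the run lengths are 10, 5, 6, 17.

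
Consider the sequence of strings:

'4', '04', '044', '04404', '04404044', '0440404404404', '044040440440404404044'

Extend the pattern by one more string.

0440404404404044040440440404404404

From term 3 onward, concatenate the last term with the second-to-last: 04·4 = 044, 044·04 = 04404, …
So term 8 is 044040440440404404044·0440404404404.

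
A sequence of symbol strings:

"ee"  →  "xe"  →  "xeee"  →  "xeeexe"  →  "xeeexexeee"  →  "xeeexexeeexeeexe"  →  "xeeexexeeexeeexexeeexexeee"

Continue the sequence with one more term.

Each term (from the third on) is the previous term followed by the one before it: term 3 = xe·ee = xeee.
Continuing: xeeexexeeexeeexexeeexexeee · xeeexexeeexeeexe gives term 8.

xeeexexeeexeeexexeeexexeeexeeexexeeexeeexe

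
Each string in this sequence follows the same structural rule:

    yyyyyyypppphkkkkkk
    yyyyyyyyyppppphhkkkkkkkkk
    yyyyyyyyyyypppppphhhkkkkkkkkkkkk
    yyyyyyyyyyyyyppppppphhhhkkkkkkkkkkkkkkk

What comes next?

The n-th term is 2n+3 y's then n+2 p's then n-1 h's then 3n k's, where the shown terms are n = 2, 3, 4, 5.
For the next term, n = 6, so the run lengths are 15, 8, 5, 18.

yyyyyyyyyyyyyyypppppppphhhhhkkkkkkkkkkkkkkkkkk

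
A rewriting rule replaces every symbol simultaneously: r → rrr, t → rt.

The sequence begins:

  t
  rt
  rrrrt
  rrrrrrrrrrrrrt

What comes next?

rrrrrrrrrrrrrrrrrrrrrrrrrrrrrrrrrrrrrrrrt

φ(rrrrrrrrrrrrrt) expands symbol-by-symbol to rrr rrr rrr rrr rrr rrr rrr rrr rrr rrr rrr rrr rrr rt; joining the 14 pieces gives the next term.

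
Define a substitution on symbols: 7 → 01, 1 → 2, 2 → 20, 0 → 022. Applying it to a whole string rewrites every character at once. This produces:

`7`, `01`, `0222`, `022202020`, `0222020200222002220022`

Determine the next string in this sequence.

02220202002220022200220222020200220222020200220222020

Replace each of the 22 characters of 0222020200222002220022 in place — 022 20 20 20 022 20 022 20 022 022 20 20 20 022 022 20 20 20 022 022 20 20 — and concatenate.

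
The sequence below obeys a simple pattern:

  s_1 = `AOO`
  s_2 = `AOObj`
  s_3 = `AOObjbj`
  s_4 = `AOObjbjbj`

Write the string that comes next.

Each term is the previous one with bj appended.
Applying this once more to AOObjbjbj:

AOObjbjbjbj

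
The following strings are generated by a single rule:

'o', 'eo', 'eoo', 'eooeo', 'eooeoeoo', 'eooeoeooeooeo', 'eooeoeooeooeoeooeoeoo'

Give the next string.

Each term (from the third on) is the previous term followed by the one before it: term 3 = eo·o = eoo.
The next term joins eooeoeooeooeoeooeoeoo and eooeoeooeooeo.

eooeoeooeooeoeooeoeooeooeoeooeooeo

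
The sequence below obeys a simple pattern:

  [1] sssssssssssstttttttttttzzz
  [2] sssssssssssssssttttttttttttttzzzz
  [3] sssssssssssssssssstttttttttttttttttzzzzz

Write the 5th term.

sssssssssssssssssssssssstttttttttttttttttttttttzzzzzzz

Each string has the form s^{3n+3} t^{3n+2} z^{n}, where the shown terms are n = 3, 4, 5.
At n = 7 the blocks have lengths 24, 23, 7.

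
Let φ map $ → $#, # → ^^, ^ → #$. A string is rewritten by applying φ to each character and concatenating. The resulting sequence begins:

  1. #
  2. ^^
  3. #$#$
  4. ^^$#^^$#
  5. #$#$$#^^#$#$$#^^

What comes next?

Rewriting the 16 symbols of #$#$$#^^#$#$$#^^ one by one yields ^^ $# ^^ $# $# ^^ #$ #$ ^^ $# ^^ $# $# ^^ #$ #$; concatenated:

^^$#^^$#$#^^#$#$^^$#^^$#$#^^#$#$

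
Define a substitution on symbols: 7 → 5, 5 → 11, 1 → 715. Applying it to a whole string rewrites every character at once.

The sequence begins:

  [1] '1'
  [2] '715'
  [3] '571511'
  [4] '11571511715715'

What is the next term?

φ(11571511715715) expands symbol-by-symbol to 715 715 11 5 715 11 715 715 5 715 11 5 715 11; joining the 14 pieces gives the next term.

71571511571511715715571511571511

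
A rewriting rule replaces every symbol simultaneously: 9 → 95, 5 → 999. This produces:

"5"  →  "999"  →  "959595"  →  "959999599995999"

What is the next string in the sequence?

φ(959999599995999) expands symbol-by-symbol to 95 999 95 95 95 95 999 95 95 95 95 999 95 95 95; joining the 15 pieces gives the next term.

959999595959599995959595999959595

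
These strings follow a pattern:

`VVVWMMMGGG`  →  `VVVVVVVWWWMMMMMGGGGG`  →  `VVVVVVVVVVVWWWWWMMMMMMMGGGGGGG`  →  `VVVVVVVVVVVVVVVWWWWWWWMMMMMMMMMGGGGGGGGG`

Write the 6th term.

Each string has the form V^{4n-1} W^{2n-1} M^{2n+1} G^{2n+1} (n = 1, 2, …).
For term 6, n = 6, so the run lengths are 23, 11, 13, 13.

VVVVVVVVVVVVVVVVVVVVVVVWWWWWWWWWWWMMMMMMMMMMMMMGGGGGGGGGGGGG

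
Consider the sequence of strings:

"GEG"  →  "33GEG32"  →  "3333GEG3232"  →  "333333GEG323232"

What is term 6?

Each term wraps the previous one in 33 on the left and 32 on the right.
From 333333GEG323232, 2 further steps: 333333GEG323232 → 33333333GEG32323232 → (answer).

3333333333GEG3232323232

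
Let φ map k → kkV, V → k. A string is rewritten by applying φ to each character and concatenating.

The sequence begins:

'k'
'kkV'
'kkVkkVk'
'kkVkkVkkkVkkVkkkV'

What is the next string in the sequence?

Rewriting the 17 symbols of kkVkkVkkkVkkVkkkV one by one yields kkV kkV k kkV kkV k kkV kkV kkV k kkV kkV k kkV kkV kkV k; concatenated:

kkVkkVkkkVkkVkkkVkkVkkVkkkVkkVkkkVkkVkkVk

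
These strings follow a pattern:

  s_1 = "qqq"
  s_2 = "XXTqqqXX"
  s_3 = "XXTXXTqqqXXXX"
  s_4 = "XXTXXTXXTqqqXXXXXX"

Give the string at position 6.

XXTXXTXXTXXTXXTqqqXXXXXXXXXX

Each term wraps the previous one in XXT on the left and XX on the right.
From XXTXXTXXTqqqXXXXXX, 2 further steps: XXTXXTXXTqqqXXXXXX → XXTXXTXXTXXTqqqXXXXXXXX → (answer).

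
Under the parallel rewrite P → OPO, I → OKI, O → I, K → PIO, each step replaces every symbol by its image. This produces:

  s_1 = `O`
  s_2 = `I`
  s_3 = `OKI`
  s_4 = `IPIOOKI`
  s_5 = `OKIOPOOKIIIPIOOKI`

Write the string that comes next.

Rewriting the 17 symbols of OKIOPOOKIIIPIOOKI one by one yields I PIO OKI I OPO I I PIO OKI OKI OKI OPO OKI I I PIO OKI; concatenated:

IPIOOKIIOPOIIPIOOKIOKIOKIOPOOKIIIPIOOKI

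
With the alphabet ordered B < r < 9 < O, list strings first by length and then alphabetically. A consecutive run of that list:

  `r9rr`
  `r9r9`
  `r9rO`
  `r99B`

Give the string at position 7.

r99O

Stepping forward 3 times from r99B: r99B → r99r → r999, then the target.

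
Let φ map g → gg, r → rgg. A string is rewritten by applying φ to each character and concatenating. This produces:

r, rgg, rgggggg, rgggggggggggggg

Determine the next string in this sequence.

Replace each of the 15 characters of rgggggggggggggg in place — rgg gg gg gg gg gg gg gg gg gg gg gg gg gg gg — and concatenate.

rgggggggggggggggggggggggggggggg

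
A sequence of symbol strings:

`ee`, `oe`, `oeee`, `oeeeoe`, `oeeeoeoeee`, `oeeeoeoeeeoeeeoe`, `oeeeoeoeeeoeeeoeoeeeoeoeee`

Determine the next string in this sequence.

From term 3 onward, concatenate the last term with the second-to-last: oe·ee = oeee, oeee·oe = oeeeoe, …
The next term joins oeeeoeoeeeoeeeoeoeeeoeoeee and oeeeoeoeeeoeeeoe.

oeeeoeoeeeoeeeoeoeeeoeoeeeoeeeoeoeeeoeeeoe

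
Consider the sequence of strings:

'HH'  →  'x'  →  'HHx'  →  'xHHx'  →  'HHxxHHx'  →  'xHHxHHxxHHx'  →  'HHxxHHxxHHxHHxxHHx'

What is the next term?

Each term (from the third on) is the two preceding terms concatenated in order: term 3 = HH·x = HHx.
Continuing: xHHxHHxxHHx · HHxxHHxxHHxHHxxHHx gives term 8.

xHHxHHxxHHxHHxxHHxxHHxHHxxHHx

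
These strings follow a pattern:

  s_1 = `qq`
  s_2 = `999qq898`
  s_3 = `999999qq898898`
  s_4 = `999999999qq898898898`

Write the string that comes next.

Each term wraps the previous one in 999 on the left and 898 on the right.
One more step from 999999999qq898898898 gives the answer.

999999999999qq898898898898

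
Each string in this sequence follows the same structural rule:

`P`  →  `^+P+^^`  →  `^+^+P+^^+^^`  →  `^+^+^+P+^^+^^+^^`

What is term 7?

^+^+^+^+^+^+P+^^+^^+^^+^^+^^+^^

s(k+1) = ^+·s(k)·+^^, so each term gains ^+ as a prefix and +^^ as a suffix.
From ^+^+^+P+^^+^^+^^, 3 further steps: ^+^+^+P+^^+^^+^^ → ^+^+^+^+P+^^+^^+^^+^^ → ^+^+^+^+^+P+^^+^^+^^+^^+^^ → (answer).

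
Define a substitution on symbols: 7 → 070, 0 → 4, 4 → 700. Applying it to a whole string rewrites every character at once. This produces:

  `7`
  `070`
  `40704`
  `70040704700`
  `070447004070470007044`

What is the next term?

φ(070447004070470007044) expands symbol-by-symbol to 4 070 4 700 700 070 4 4 700 4 070 4 700 070 4 4 4 070 4 700 700; joining the 21 pieces gives the next term.

4070470070007044700407047000704440704700700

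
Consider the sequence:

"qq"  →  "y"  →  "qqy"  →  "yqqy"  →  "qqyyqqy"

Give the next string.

yqqyqqyyqqy

This is a Fibonacci-style word recurrence s(k) = s(k−2)·s(k−1): e.g. qq·y = qqy.
So term 6 is yqqy·qqyyqqy.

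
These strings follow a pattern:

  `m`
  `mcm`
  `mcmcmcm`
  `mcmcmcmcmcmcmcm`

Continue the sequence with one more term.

s(k+1) = s(k)·c·s(k) — each term doubles the last with 'c' between the halves.
Doubling mcmcmcmcmcmcmcm with 'c' between the halves:

mcmcmcmcmcmcmcmcmcmcmcmcmcmcmcm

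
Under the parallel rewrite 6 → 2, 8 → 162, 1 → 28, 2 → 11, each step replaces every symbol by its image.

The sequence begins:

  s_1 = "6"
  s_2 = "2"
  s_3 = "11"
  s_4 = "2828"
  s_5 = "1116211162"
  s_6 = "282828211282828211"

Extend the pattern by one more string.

Rewriting the 18 symbols of 282828211282828211 one by one yields 11 162 11 162 11 162 11 28 28 11 162 11 162 11 162 11 28 28; concatenated:

111621116211162112828111621116211162112828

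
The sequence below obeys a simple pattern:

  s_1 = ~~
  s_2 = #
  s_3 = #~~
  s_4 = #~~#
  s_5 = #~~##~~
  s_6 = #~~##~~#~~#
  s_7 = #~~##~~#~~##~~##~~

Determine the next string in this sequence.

Each term (from the third on) is the previous term followed by the one before it: term 3 = #·~~ = #~~.
So term 8 is #~~##~~#~~##~~##~~·#~~##~~#~~#.

#~~##~~#~~##~~##~~#~~##~~#~~#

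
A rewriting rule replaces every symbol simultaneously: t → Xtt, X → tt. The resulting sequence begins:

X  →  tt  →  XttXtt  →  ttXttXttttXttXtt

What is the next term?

XttXttttXttXttttXttXttXttXttttXttXttttXttXtt

Applying the rule to each of the 16 symbols of ttXttXttttXttXtt gives the pieces Xtt Xtt tt Xtt Xtt tt Xtt Xtt Xtt Xtt tt Xtt Xtt tt Xtt Xtt, which concatenate to the answer.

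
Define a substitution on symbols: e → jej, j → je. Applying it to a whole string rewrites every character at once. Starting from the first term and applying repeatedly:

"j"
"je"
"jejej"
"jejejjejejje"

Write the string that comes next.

jejejjejejjejejejjejejjejejej

Expanding jejejjejejje: j→je, e→jej, j→je, e→jej, j→je, j→je, e→jej, j→je, e→jej, j→je, j→je, e→jej. Concatenated: je jej je jej je je jej je jej je je jej.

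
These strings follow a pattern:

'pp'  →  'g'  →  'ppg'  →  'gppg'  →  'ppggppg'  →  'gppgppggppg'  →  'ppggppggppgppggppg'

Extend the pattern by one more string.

gppgppggppgppggppggppgppggppg

From term 3 onward, concatenate the second-to-last term with the last: pp·g = ppg, g·ppg = gppg, …
Continuing: gppgppggppg · ppggppggppgppggppg gives term 8.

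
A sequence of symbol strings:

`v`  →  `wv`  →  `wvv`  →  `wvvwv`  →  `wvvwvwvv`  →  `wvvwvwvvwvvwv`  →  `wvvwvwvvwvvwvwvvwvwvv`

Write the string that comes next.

wvvwvwvvwvvwvwvvwvwvvwvvwvwvvwvvwv

Each term (from the third on) is the previous term followed by the one before it: term 3 = wv·v = wvv.
Continuing: wvvwvwvvwvvwvwvvwvwvv · wvvwvwvvwvvwv gives term 8.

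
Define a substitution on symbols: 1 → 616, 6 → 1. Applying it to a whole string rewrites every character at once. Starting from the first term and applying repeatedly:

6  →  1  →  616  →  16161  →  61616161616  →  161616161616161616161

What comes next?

Rewriting the 21 symbols of 161616161616161616161 one by one yields 616 1 616 1 616 1 616 1 616 1 616 1 616 1 616 1 616 1 616 1 616; concatenated:

6161616161616161616161616161616161616161616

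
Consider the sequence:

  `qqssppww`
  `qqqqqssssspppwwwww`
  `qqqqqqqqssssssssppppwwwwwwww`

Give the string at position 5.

qqqqqqqqqqqqqqssssssssssssssppppppwwwwwwwwwwwwww

Term n consists of 3n-1 q's, followed by 3n-1 s's, followed by n+1 p's, followed by 3n-1 w's (n = 1, 2, …).
For term 5, n = 5, so the run lengths are 14, 14, 6, 14.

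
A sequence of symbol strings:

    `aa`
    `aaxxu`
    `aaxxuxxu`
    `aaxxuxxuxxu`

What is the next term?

Each term is the previous one with xxu appended.
One more step from aaxxuxxuxxu gives the answer.

aaxxuxxuxxuxxu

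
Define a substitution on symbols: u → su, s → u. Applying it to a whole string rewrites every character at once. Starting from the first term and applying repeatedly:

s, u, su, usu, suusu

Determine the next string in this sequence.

Expanding suusu: s→u, u→su, u→su, s→u, u→su. Concatenated: u su su u su.

ususuusu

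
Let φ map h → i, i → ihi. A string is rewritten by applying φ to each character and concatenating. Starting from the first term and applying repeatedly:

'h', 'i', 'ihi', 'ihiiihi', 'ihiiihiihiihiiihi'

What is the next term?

φ(ihiiihiihiihiiihi) expands symbol-by-symbol to ihi i ihi ihi ihi i ihi ihi i ihi ihi i ihi ihi ihi i ihi; joining the 17 pieces gives the next term.

ihiiihiihiihiiihiihiiihiihiiihiihiihiiihi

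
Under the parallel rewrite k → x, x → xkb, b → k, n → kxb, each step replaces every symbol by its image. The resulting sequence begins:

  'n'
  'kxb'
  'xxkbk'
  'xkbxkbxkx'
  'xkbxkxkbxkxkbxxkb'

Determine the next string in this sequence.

Rewriting the 17 symbols of xkbxkxkbxkxkbxxkb one by one yields xkb x k xkb x xkb x k xkb x xkb x k xkb xkb x k; concatenated:

xkbxkxkbxxkbxkxkbxxkbxkxkbxkbxk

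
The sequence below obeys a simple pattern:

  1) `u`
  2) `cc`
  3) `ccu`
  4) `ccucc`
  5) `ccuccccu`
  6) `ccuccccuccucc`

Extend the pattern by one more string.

ccuccccuccuccccuccccu

This is a Fibonacci-style word recurrence s(k) = s(k−1)·s(k−2): e.g. cc·u = ccu.
So term 7 is ccuccccuccucc·ccuccccu.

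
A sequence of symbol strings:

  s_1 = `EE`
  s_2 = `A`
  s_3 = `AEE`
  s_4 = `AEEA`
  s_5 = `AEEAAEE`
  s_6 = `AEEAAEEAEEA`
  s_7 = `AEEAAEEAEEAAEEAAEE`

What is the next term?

Each term (from the third on) is the previous term followed by the one before it: term 3 = A·EE = AEE.
The next term joins AEEAAEEAEEAAEEAAEE and AEEAAEEAEEA.

AEEAAEEAEEAAEEAAEEAEEAAEEAEEA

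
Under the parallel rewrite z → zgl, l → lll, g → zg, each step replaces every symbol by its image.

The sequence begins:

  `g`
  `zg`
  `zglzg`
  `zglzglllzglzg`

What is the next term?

zglzglllzglzglllllllllzglzglllzglzg

Replace each of the 13 characters of zglzglllzglzg in place — zgl zg lll zgl zg lll lll lll zgl zg lll zgl zg — and concatenate.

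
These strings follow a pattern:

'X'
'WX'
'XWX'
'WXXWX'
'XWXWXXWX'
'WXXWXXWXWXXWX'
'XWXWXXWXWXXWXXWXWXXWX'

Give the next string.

From term 3 onward, concatenate the second-to-last term with the last: X·WX = XWX, WX·XWX = WXXWX, …
The next term joins WXXWXXWXWXXWX and XWXWXXWXWXXWXXWXWXXWX.

WXXWXXWXWXXWXXWXWXXWXWXXWXXWXWXXWX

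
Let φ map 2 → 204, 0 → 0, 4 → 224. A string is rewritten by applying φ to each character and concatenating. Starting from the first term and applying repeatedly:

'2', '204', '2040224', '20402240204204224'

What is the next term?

20402240204204224020402242040224204204224

Applying the rule to each of the 17 symbols of 20402240204204224 gives the pieces 204 0 224 0 204 204 224 0 204 0 224 204 0 224 204 204 224, which concatenate to the answer.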